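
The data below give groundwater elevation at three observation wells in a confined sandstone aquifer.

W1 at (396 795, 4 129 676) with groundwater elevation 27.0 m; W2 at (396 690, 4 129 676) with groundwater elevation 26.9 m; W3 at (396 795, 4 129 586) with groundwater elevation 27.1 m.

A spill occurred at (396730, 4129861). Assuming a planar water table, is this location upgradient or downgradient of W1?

∂h/∂x = (26.9 − 27.0) / (396690 − 396795) = +0.0009524
∂h/∂y = (27.1 − 27.0) / (4129586 − 4129676) = -0.001111
Head at (396730, 4129861) = 27.0 + (+0.0009524)·(-65) + (-0.001111)·(185) = 26.73 m.
That is lower than the 27.0 m at W1, so the point is downgradient.

downgradient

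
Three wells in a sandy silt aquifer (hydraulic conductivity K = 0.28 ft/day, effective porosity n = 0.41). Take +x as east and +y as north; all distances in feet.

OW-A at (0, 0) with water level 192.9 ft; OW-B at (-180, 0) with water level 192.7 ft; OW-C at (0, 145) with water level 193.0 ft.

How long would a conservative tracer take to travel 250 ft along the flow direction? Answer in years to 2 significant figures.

770 years

∂h/∂x = (192.7 − 192.9) / (-180 − 0) = +0.001111
∂h/∂y = (193.0 − 192.9) / (145 − 0) = +0.0006897
|∇h| = √(0.001111² + 0.0006897²) = 0.001308
Seepage velocity v = K·i/n = 0.28 × 0.001308 / 0.41 = 0.0008933 ft/day.
t = 250 / 0.0008933 = 2.799e+05 days = 766 years.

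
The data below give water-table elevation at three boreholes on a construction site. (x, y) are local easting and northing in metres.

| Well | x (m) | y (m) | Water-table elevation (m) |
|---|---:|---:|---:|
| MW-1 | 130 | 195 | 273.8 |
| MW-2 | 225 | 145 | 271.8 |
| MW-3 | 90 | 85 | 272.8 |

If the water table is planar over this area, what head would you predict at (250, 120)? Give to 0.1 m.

Differences from MW-1: to MW-2 (Δx, Δy, Δh) = (95, -50, -2.0); to MW-3 = (-40, -110, -1.0).
Solve a·Δx + b·Δy = Δh: det = 95·(-110) − (-40)·(-50) = -12450.
∂h/∂x = [(-2.0)·(-110) − (-1.0)·(-50)] / -12450 = -0.01365
∂h/∂y = [95·(-1.0) − (-40)·(-2.0)] / -12450 = +0.01406
h(250, 120) = 273.8 + (-0.01365)·(120) + (+0.01406)·(-75) = 273.8 -1.639 -1.054 = 271.107 m.

271.1 m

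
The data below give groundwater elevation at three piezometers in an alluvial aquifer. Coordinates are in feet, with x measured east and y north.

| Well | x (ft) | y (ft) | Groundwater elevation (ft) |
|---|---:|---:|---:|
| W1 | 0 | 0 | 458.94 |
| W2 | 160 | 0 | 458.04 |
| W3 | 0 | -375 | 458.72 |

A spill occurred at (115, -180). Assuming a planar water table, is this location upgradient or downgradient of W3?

∂h/∂x = (458.04 − 458.94) / (160 − 0) = -0.005625
∂h/∂y = (458.72 − 458.94) / (-375 − 0) = +0.0005867
Head at (115, -180) = 458.94 + (-0.005625)·(115) + (+0.0005867)·(-180) = 458.19 ft.
That is lower than the 458.72 ft at W3, so the point is downgradient.

downgradient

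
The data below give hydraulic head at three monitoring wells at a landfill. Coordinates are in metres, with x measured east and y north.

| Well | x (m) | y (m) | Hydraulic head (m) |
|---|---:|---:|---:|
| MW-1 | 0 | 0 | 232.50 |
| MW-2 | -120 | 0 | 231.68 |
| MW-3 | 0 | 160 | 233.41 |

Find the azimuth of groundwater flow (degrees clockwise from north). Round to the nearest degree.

∂h/∂x = (231.68 − 232.50) / (-120 − 0) = +0.006833
∂h/∂y = (233.41 − 232.50) / (160 − 0) = +0.005687
Flow direction (−∇h) has components (-0.006833 E, -0.005687 N).
Azimuth = atan2(E, N) = atan2(-0.006833, -0.005687) = 230.2° ≈ 230°.

230°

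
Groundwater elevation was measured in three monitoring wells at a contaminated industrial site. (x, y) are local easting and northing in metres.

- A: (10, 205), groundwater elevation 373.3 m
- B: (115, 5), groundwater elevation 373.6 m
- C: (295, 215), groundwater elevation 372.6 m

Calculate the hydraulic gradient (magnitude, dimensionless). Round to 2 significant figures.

With h = a·x + b·y + c and A as origin, the differences give:
  105·a + (-200)·b = +0.3
  285·a + 10·b = -0.7
Eliminate b (×10 and ×(-200), subtract): 58050·a = -137.00 → a = ∂h/∂x = -0.002360
Back-substitute: b = ∂h/∂y = -0.002739.
|∇h| = √(-0.002360² + -0.002739²) = 0.003615

0.0036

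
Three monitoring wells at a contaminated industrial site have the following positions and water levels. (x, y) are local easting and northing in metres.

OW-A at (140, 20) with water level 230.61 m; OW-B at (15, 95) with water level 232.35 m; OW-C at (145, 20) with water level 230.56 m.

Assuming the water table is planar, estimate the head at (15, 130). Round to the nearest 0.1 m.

232.6 m

Taking OW-A as reference: OW-B−OW-A = (-125, 75, +1.74); OW-C−OW-A = (5, 0, -0.05).
Solve a·Δx + b·Δy = Δh: det = (-125)·0 − 5·75 = -375.
∂h/∂x = [(+1.74)·0 − (-0.05)·75] / -375 = -0.01000
∂h/∂y = [(-125)·(-0.05) − 5·(+1.74)] / -375 = +0.006533
h(15, 130) = 230.61 + (-0.01000)·(-125) + (+0.006533)·(110) = 230.61 +1.250 +0.719 = 232.579 m.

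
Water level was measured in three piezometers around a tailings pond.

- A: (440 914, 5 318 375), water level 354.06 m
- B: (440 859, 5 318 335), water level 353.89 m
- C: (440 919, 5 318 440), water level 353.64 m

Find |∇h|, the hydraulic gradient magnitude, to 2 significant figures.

0.011

With h = a·x + b·y + c and A as origin, the differences give:
  (-55)·a + (-40)·b = -0.17
  5·a + 65·b = -0.42
Eliminate b (×65 and ×(-40), subtract): -3375·a = -27.850 → a = ∂h/∂x = +0.008252
Back-substitute: b = ∂h/∂y = -0.007096.
|∇h| = √(0.008252² + -0.007096²) = 0.01088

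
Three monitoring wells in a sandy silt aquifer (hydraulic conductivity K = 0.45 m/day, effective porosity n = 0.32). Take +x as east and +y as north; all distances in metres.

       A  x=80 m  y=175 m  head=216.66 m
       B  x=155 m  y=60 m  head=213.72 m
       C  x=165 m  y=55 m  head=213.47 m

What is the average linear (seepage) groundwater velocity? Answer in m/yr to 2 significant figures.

12 m/yr

Differences from A: to B (Δx, Δy, Δh) = (75, -115, -2.94); to C = (85, -120, -3.19).
Solve a·Δx + b·Δy = Δh: det = 75·(-120) − 85·(-115) = 775.
∂h/∂x = [(-2.94)·(-120) − (-3.19)·(-115)] / 775 = -0.01813
∂h/∂y = [75·(-3.19) − 85·(-2.94)] / 775 = +0.01374
|∇h| = √(-0.01813² + 0.01374²) = 0.02275
Seepage velocity v = K·i/n = 0.45 × 0.02275 / 0.32 = 0.03199 m/day = 11.68 m/yr.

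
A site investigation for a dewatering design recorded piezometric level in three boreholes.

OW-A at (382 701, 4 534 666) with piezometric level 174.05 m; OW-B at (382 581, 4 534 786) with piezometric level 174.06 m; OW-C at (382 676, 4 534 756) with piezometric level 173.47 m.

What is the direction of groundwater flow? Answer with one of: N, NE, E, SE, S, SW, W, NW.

NE

With h = a·x + b·y + c and OW-A as origin, the differences give:
  (-120)·a + 120·b = +0.01
  (-25)·a + 90·b = -0.58
Eliminate b (×90 and ×120, subtract): -7800·a = 70.500 → a = ∂h/∂x = -0.009038
Back-substitute: b = ∂h/∂y = -0.008955.
Flow = −∇h = (+0.009038 east, +0.008955 north), which points northeast.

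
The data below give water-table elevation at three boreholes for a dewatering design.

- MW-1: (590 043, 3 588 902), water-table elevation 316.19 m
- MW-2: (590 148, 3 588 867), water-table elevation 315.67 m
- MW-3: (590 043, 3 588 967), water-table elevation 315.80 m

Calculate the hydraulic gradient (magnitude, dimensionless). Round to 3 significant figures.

0.00918

With h = a·x + b·y + c and MW-1 as origin, the differences give:
  105·a + (-35)·b = -0.52
  0·a + 65·b = -0.39
Eliminate b (×65 and ×(-35), subtract): 6825·a = -47.450 → a = ∂h/∂x = -0.006952
Back-substitute: b = ∂h/∂y = -0.006000.
|∇h| = √(-0.006952² + -0.006000²) = 0.009183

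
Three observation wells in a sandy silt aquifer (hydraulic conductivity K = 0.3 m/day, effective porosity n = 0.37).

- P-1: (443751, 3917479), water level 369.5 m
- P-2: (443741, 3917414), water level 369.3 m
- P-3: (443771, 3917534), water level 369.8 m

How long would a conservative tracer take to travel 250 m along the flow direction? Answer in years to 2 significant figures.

74 years

Differences from P-1: to P-2 (Δx, Δy, Δh) = (-10, -65, -0.2); to P-3 = (20, 55, +0.3).
Determinant of the coordinate differences = (-10)·55 − 20·(-65) = 750.
∂h/∂x = [(-0.2)·55 − (+0.3)·(-65)] / 750 = +0.01133
∂h/∂y = [(-10)·(+0.3) − 20·(-0.2)] / 750 = +0.001333
|∇h| = √(0.01133² + 0.001333²) = 0.01141
Seepage velocity v = K·i/n = 0.3 × 0.01141 / 0.37 = 0.009251 m/day.
t = 250 / 0.009251 = 2.702e+04 days = 74 years.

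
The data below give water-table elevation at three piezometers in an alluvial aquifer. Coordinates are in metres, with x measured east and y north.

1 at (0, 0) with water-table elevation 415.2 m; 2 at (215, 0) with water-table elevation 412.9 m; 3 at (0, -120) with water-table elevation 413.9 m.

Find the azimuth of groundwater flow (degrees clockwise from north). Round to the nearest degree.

135°

∂h/∂x = (412.9 − 415.2) / (215 − 0) = -0.01070
∂h/∂y = (413.9 − 415.2) / (-120 − 0) = +0.01083
Flow direction (−∇h) has components (+0.01070 E, -0.01083 N).
Azimuth = atan2(E, N) = atan2(+0.01070, -0.01083) = 135.4° ≈ 135°.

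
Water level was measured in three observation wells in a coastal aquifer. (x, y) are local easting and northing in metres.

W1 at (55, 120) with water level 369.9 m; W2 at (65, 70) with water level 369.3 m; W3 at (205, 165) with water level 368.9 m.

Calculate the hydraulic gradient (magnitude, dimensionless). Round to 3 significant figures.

Three-point gradient (reference W1): Δ to W2 = (10, -50, -0.6), Δ to W3 = (150, 45, -1.0).
∂h/∂x = -0.009686, ∂h/∂y = +0.01006 (det = 7950).
|∇h| = √(-0.009686² + 0.01006²) = 0.01397

0.0140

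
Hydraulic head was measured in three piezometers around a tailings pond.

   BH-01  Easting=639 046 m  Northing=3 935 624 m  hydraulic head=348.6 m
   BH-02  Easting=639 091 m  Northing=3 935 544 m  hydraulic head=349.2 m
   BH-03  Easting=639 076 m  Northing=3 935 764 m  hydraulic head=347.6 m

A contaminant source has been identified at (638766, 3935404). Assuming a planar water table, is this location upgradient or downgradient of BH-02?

Differences from BH-01: to BH-02 (Δx, Δy, Δh) = (45, -80, +0.6); to BH-03 = (30, 140, -1.0).
Determinant of the coordinate differences = 45·140 − 30·(-80) = 8700.
∂h/∂x = [(+0.6)·140 − (-1.0)·(-80)] / 8700 = +0.0004598
∂h/∂y = [45·(-1.0) − 30·(+0.6)] / 8700 = -0.007241
Head at (638766, 3935404) = 348.6 + (+0.0004598)·(-280) + (-0.007241)·(-220) = 350.06 m.
That is higher than the 349.2 m at BH-02, so the point is upgradient.

upgradient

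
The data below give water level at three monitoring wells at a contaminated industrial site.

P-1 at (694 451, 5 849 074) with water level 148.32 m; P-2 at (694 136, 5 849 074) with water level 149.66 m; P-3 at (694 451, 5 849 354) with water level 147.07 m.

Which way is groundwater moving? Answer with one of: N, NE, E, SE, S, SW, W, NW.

NE

∂h/∂x = (149.66 − 148.32) / (694136 − 694451) = -0.004254
∂h/∂y = (147.07 − 148.32) / (5849354 − 5849074) = -0.004464
Flow = −∇h = (+0.004254 east, +0.004464 north), which points northeast.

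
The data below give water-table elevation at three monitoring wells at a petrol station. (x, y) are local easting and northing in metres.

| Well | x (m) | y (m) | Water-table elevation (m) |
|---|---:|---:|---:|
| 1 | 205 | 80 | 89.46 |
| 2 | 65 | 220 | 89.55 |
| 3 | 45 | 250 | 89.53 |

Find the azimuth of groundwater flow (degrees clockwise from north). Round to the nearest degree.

Three-point gradient (reference 1): Δ to 2 = (-140, 140, +0.09), Δ to 3 = (-160, 170, +0.07).
∂h/∂x = -0.003929, ∂h/∂y = -0.003286 (det = -1400).
Flow direction (−∇h) has components (+0.003929 E, +0.003286 N).
Azimuth = atan2(E, N) = atan2(+0.003929, +0.003286) = 50.1° ≈ 050°.

050°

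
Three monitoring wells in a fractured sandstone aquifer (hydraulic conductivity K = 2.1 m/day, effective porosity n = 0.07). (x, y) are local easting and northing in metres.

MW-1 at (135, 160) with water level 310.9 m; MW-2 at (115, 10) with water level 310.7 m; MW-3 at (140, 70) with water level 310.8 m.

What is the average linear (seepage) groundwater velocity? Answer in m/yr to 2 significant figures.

18 m/yr

With h = a·x + b·y + c and MW-1 as origin, the differences give:
  (-20)·a + (-150)·b = -0.2
  5·a + (-90)·b = -0.1
Eliminate b (×(-90) and ×(-150), subtract): 2550·a = 3.00 → a = ∂h/∂x = +0.001176
Back-substitute: b = ∂h/∂y = +0.001176.
|∇h| = √(0.001176² + 0.001176²) = 0.001663
Seepage velocity v = K·i/n = 2.1 × 0.001663 / 0.07 = 0.04989 m/day = 18.22 m/yr.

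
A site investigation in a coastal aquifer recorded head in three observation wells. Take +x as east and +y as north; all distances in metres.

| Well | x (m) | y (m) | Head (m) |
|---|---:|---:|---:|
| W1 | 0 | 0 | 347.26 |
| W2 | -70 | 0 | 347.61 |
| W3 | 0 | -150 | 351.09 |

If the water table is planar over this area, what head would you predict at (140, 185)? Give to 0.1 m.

341.8 m

∂h/∂x = (347.61 − 347.26) / (-70 − 0) = -0.005000
∂h/∂y = (351.09 − 347.26) / (-150 − 0) = -0.02553
h(140, 185) = 347.26 + (-0.005000)·(140) + (-0.02553)·(185) = 347.26 -0.700 -4.724 = 341.836 m.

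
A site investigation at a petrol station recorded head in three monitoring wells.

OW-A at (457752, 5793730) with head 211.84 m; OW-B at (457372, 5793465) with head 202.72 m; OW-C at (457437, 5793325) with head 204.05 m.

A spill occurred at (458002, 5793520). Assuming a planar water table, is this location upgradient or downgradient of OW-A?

upgradient

With h = a·x + b·y + c and OW-A as origin, the differences give:
  (-380)·a + (-265)·b = -9.12
  (-315)·a + (-405)·b = -7.79
Eliminate b (×(-405) and ×(-265), subtract): 70425·a = 1629.250 → a = ∂h/∂x = +0.02313
Back-substitute: b = ∂h/∂y = +0.001241.
Head at (458002, 5793520) = 211.84 + (+0.02313)·(250) + (+0.001241)·(-210) = 217.36 m.
That is higher than the 211.84 m at OW-A, so the point is upgradient.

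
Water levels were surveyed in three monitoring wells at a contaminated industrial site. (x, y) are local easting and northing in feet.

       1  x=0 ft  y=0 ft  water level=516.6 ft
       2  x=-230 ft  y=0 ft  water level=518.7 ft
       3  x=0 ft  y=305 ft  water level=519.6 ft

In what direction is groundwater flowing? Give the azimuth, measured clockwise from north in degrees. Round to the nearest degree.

∂h/∂x = (518.7 − 516.6) / (-230 − 0) = -0.009130
∂h/∂y = (519.6 − 516.6) / (305 − 0) = +0.009836
Flow direction (−∇h) has components (+0.009130 E, -0.009836 N).
Azimuth = atan2(E, N) = atan2(+0.009130, -0.009836) = 137.1° ≈ 137°.

137°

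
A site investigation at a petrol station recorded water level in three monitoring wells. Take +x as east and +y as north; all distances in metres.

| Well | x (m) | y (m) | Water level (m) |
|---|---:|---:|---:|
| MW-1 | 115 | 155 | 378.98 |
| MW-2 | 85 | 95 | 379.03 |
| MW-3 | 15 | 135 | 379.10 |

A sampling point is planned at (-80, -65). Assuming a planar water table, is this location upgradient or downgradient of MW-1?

Taking MW-1 as reference: MW-2−MW-1 = (-30, -60, +0.05); MW-3−MW-1 = (-100, -20, +0.12).
Solve a·Δx + b·Δy = Δh: det = (-30)·(-20) − (-100)·(-60) = -5400.
∂h/∂x = [(+0.05)·(-20) − (+0.12)·(-60)] / -5400 = -0.001148
∂h/∂y = [(-30)·(+0.12) − (-100)·(+0.05)] / -5400 = -0.0002593
Head at (-80, -65) = 378.98 + (-0.001148)·(-195) + (-0.0002593)·(-220) = 379.26 m.
That is higher than the 378.98 m at MW-1, so the point is upgradient.

upgradient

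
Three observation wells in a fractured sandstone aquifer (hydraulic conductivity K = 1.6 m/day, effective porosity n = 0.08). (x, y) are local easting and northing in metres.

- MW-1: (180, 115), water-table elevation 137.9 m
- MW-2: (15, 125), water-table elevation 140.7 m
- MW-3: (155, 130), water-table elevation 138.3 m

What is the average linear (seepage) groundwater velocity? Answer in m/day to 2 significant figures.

0.34 m/day

Differences from MW-1: to MW-2 (Δx, Δy, Δh) = (-165, 10, +2.8); to MW-3 = (-25, 15, +0.4).
Solve a·Δx + b·Δy = Δh: det = (-165)·15 − (-25)·10 = -2225.
∂h/∂x = [(+2.8)·15 − (+0.4)·10] / -2225 = -0.01708
∂h/∂y = [(-165)·(+0.4) − (-25)·(+2.8)] / -2225 = -0.001798
|∇h| = √(-0.01708² + -0.001798²) = 0.01717
Seepage velocity v = K·i/n = 1.6 × 0.01717 / 0.08 = 0.3434 m/day.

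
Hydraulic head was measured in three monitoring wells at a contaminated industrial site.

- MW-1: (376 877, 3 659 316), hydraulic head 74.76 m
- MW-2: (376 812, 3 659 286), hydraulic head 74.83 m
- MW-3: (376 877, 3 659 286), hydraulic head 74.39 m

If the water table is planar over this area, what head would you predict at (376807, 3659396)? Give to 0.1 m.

76.2 m

With h = a·x + b·y + c and MW-1 as origin, the differences give:
  (-65)·a + (-30)·b = +0.07
  0·a + (-30)·b = -0.37
Eliminate b (×(-30) and ×(-30), subtract): 1950·a = -13.200 → a = ∂h/∂x = -0.006769
Back-substitute: b = ∂h/∂y = +0.01233.
h(376807, 3659396) = 74.76 + (-0.006769)·(-70) + (+0.01233)·(80) = 74.76 +0.474 +0.987 = 76.221 m.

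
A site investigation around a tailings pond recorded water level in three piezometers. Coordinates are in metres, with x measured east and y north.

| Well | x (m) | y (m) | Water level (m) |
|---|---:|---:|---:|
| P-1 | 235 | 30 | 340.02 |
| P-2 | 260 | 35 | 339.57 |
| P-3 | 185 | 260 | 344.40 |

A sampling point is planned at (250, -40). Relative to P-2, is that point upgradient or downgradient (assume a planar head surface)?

downgradient

Differences from P-1: to P-2 (Δx, Δy, Δh) = (25, 5, -0.45); to P-3 = (-50, 230, +4.38).
Determinant of the coordinate differences = 25·230 − (-50)·5 = 6000.
∂h/∂x = [(-0.45)·230 − (+4.38)·5] / 6000 = -0.02090
∂h/∂y = [25·(+4.38) − (-50)·(-0.45)] / 6000 = +0.01450
Head at (250, -40) = 340.02 + (-0.02090)·(15) + (+0.01450)·(-70) = 338.69 m.
That is lower than the 339.57 m at P-2, so the point is downgradient.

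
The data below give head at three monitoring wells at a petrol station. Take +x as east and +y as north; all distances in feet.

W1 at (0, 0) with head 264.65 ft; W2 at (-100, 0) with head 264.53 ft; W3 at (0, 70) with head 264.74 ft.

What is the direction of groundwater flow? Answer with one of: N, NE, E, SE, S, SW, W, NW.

SW

∂h/∂x = (264.53 − 264.65) / (-100 − 0) = +0.001200
∂h/∂y = (264.74 − 264.65) / (70 − 0) = +0.001286
Flow = −∇h = (-0.001200 east, -0.001286 north), which points southwest.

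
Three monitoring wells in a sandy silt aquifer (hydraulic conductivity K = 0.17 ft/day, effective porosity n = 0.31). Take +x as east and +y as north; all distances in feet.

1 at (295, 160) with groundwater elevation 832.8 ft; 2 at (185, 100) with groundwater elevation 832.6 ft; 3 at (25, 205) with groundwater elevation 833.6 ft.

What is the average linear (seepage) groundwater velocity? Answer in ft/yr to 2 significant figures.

Differences from 1: to 2 (Δx, Δy, Δh) = (-110, -60, -0.2); to 3 = (-270, 45, +0.8).
Solve a·Δx + b·Δy = Δh: det = (-110)·45 − (-270)·(-60) = -21150.
∂h/∂x = [(-0.2)·45 − (+0.8)·(-60)] / -21150 = -0.001844
∂h/∂y = [(-110)·(+0.8) − (-270)·(-0.2)] / -21150 = +0.006714
|∇h| = √(-0.001844² + 0.006714²) = 0.006963
Seepage velocity v = K·i/n = 0.17 × 0.006963 / 0.31 = 0.003818 ft/day = 1.395 ft/yr.

1.4 ft/yr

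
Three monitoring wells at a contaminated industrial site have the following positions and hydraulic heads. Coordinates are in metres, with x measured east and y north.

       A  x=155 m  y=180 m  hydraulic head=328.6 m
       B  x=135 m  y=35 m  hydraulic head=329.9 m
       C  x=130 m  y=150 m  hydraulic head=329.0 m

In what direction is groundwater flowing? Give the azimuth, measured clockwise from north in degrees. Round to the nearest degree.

Differences from A: to B (Δx, Δy, Δh) = (-20, -145, +1.3); to C = (-25, -30, +0.4).
Determinant of the coordinate differences = (-20)·(-30) − (-25)·(-145) = -3025.
∂h/∂x = [(+1.3)·(-30) − (+0.4)·(-145)] / -3025 = -0.006281
∂h/∂y = [(-20)·(+0.4) − (-25)·(+1.3)] / -3025 = -0.008099
Flow direction (−∇h) has components (+0.006281 E, +0.008099 N).
Azimuth = atan2(E, N) = atan2(+0.006281, +0.008099) = 37.8° ≈ 038°.

038°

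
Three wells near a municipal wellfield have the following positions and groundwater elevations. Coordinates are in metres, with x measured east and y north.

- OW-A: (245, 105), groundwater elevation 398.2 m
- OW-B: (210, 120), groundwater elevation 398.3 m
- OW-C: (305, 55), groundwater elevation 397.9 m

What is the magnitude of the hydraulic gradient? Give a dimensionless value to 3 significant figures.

0.00533

With h = a·x + b·y + c and OW-A as origin, the differences give:
  (-35)·a + 15·b = +0.1
  60·a + (-50)·b = -0.3
Eliminate b (×(-50) and ×15, subtract): 850·a = -0.50 → a = ∂h/∂x = -0.0005882
Back-substitute: b = ∂h/∂y = +0.005294.
|∇h| = √(-0.0005882² + 0.005294²) = 0.005327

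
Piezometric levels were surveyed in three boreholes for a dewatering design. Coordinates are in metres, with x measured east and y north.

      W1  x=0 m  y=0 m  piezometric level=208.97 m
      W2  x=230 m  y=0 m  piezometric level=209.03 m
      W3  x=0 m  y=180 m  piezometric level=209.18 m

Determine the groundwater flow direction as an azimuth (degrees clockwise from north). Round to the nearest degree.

∂h/∂x = (209.03 − 208.97) / (230 − 0) = +0.0002609
∂h/∂y = (209.18 − 208.97) / (180 − 0) = +0.001167
Flow direction (−∇h) has components (-0.0002609 E, -0.001167 N).
Azimuth = atan2(E, N) = atan2(-0.0002609, -0.001167) = 192.6° ≈ 193°.

193°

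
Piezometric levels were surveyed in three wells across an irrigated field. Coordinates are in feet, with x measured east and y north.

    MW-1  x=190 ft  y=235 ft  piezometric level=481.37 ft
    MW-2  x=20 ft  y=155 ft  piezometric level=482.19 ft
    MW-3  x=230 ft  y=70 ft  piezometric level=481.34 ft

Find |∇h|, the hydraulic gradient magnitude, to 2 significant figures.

Differences from MW-1: to MW-2 (Δx, Δy, Δh) = (-170, -80, +0.82); to MW-3 = (40, -165, -0.03).
Determinant of the coordinate differences = (-170)·(-165) − 40·(-80) = 31250.
∂h/∂x = [(+0.82)·(-165) − (-0.03)·(-80)] / 31250 = -0.004406
∂h/∂y = [(-170)·(-0.03) − 40·(+0.82)] / 31250 = -0.0008864
|∇h| = √(-0.004406² + -0.0008864²) = 0.004494

0.0045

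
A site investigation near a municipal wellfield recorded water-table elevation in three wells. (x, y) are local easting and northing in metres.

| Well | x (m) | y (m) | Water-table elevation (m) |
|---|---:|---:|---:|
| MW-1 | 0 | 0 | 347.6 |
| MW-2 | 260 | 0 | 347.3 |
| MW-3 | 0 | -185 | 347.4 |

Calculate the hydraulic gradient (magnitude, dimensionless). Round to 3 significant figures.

0.00158

∂h/∂x = (347.3 − 347.6) / (260 − 0) = -0.001154
∂h/∂y = (347.4 − 347.6) / (-185 − 0) = +0.001081
|∇h| = √(-0.001154² + 0.001081²) = 0.001581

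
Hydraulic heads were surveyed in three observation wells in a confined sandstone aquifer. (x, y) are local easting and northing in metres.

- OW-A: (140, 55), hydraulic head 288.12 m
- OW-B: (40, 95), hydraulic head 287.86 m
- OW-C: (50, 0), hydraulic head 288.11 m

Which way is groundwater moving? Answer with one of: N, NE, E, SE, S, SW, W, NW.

Differences from OW-A: to OW-B (Δx, Δy, Δh) = (-100, 40, -0.26); to OW-C = (-90, -55, -0.01).
Determinant of the coordinate differences = (-100)·(-55) − (-90)·40 = 9100.
∂h/∂x = [(-0.26)·(-55) − (-0.01)·40] / 9100 = +0.001615
∂h/∂y = [(-100)·(-0.01) − (-90)·(-0.26)] / 9100 = -0.002462
Flow = −∇h = (-0.001615 east, +0.002462 north), which points northwest.

NW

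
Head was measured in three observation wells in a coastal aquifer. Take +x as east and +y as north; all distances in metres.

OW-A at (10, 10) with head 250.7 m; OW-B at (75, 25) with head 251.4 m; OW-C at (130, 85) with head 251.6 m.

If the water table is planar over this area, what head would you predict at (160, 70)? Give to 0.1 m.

With h = a·x + b·y + c and OW-A as origin, the differences give:
  65·a + 15·b = +0.7
  120·a + 75·b = +0.9
Eliminate b (×75 and ×15, subtract): 3075·a = 39.00 → a = ∂h/∂x = +0.01268
Back-substitute: b = ∂h/∂y = -0.008293.
h(160, 70) = 250.7 + (+0.01268)·(150) + (-0.008293)·(60) = 250.7 +1.902 -0.498 = 252.105 m.

252.1 m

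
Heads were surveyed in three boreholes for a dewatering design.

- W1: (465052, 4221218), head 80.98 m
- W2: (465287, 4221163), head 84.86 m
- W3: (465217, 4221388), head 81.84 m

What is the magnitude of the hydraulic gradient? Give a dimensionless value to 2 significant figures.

Taking W1 as reference: W2−W1 = (235, -55, +3.88); W3−W1 = (165, 170, +0.86).
Solve a·Δx + b·Δy = Δh: det = 235·170 − 165·(-55) = 49025.
∂h/∂x = [(+3.88)·170 − (+0.86)·(-55)] / 49025 = +0.01442
∂h/∂y = [235·(+0.86) − 165·(+3.88)] / 49025 = -0.008936
|∇h| = √(0.01442² + -0.008936²) = 0.01696

0.017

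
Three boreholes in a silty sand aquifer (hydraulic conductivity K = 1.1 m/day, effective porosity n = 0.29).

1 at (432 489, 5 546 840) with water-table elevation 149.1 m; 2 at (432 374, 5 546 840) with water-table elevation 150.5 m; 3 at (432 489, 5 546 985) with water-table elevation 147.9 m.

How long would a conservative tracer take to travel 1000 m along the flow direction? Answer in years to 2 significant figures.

∂h/∂x = (150.5 − 149.1) / (432374 − 432489) = -0.01217
∂h/∂y = (147.9 − 149.1) / (5546985 − 5546840) = -0.008276
|∇h| = √(-0.01217² + -0.008276²) = 0.01472
Seepage velocity v = K·i/n = 1.1 × 0.01472 / 0.29 = 0.05583 m/day.
t = 1000 / 0.05583 = 1.791e+04 days = 49 years.

49 years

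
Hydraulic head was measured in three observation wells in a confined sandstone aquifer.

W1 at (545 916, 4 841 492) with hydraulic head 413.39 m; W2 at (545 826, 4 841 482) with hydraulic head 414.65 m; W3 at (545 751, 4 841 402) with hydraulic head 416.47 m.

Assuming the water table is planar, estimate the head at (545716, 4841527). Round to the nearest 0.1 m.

Taking W1 as reference: W2−W1 = (-90, -10, +1.26); W3−W1 = (-165, -90, +3.08).
Solve a·Δx + b·Δy = Δh: det = (-90)·(-90) − (-165)·(-10) = 6450.
∂h/∂x = [(+1.26)·(-90) − (+3.08)·(-10)] / 6450 = -0.01281
∂h/∂y = [(-90)·(+3.08) − (-165)·(+1.26)] / 6450 = -0.01074
h(545716, 4841527) = 413.39 + (-0.01281)·(-200) + (-0.01074)·(35) = 413.39 +2.561 -0.376 = 415.575 m.

415.6 m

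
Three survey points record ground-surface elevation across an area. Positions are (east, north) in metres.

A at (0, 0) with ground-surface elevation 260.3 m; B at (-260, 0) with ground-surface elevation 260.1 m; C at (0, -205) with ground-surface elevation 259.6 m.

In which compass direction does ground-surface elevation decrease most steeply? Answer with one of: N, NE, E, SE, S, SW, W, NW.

S

∂z/∂x = (260.1 − 260.3) / (-260 − 0) = +0.0007692
∂z/∂y = (259.6 − 260.3) / (-205 − 0) = +0.003415
Steepest decrease is along −∇f = (-0.0007692 E, -0.003415 N) → south.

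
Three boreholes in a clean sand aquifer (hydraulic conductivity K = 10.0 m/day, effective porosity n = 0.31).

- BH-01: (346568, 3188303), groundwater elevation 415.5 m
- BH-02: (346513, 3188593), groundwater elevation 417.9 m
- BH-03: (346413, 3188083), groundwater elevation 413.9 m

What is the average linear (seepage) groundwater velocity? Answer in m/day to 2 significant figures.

0.26 m/day

With h = a·x + b·y + c and BH-01 as origin, the differences give:
  (-55)·a + 290·b = +2.4
  (-155)·a + (-220)·b = -1.6
Eliminate b (×(-220) and ×290, subtract): 57050·a = -64.00 → a = ∂h/∂x = -0.001122
Back-substitute: b = ∂h/∂y = +0.008063.
|∇h| = √(-0.001122² + 0.008063²) = 0.008141
Seepage velocity v = K·i/n = 10.0 × 0.008141 / 0.31 = 0.2626 m/day.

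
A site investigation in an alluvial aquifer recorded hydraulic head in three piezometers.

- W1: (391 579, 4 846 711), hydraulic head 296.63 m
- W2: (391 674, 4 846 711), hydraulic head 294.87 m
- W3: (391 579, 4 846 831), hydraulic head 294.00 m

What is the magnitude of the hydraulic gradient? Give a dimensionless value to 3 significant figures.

∂h/∂x = (294.87 − 296.63) / (391674 − 391579) = -0.01853
∂h/∂y = (294.00 − 296.63) / (4846831 − 4846711) = -0.02192
|∇h| = √(-0.01853² + -0.02192²) = 0.0287

0.0287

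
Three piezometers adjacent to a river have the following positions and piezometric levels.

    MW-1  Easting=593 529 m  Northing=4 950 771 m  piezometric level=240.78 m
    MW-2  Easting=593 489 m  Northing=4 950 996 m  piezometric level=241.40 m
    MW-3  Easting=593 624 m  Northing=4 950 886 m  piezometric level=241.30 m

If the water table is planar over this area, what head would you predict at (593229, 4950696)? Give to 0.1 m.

240.0 m

Taking MW-1 as reference: MW-2−MW-1 = (-40, 225, +0.62); MW-3−MW-1 = (95, 115, +0.52).
Solve a·Δx + b·Δy = Δh: det = (-40)·115 − 95·225 = -25975.
∂h/∂x = [(+0.62)·115 − (+0.52)·225] / -25975 = +0.001759
∂h/∂y = [(-40)·(+0.52) − 95·(+0.62)] / -25975 = +0.003068
h(593229, 4950696) = 240.78 + (+0.001759)·(-300) + (+0.003068)·(-75) = 240.78 -0.528 -0.230 = 240.022 m.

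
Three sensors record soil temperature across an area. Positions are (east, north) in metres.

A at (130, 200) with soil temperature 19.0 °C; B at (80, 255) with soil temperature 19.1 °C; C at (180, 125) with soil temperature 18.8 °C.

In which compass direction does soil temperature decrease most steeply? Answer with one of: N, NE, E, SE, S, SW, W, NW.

SW

Differences from A: to B (Δx, Δy, Δh) = (-50, 55, +0.1); to C = (50, -75, -0.2).
Solve a·Δx + b·Δy = ΔT: det = (-50)·(-75) − 50·55 = 1000.
∂T/∂x = [(+0.1)·(-75) − (-0.2)·55] / 1000 = +0.003500
∂T/∂y = [(-50)·(-0.2) − 50·(+0.1)] / 1000 = +0.005000
Steepest decrease is along −∇f = (-0.003500 E, -0.005000 N) → southwest.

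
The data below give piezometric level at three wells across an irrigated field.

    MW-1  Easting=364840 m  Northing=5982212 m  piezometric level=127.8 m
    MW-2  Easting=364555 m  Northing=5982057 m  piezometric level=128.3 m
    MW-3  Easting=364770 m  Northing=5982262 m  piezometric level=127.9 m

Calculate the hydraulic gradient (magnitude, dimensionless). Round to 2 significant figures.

0.0016

With h = a·x + b·y + c and MW-1 as origin, the differences give:
  (-285)·a + (-155)·b = +0.5
  (-70)·a + 50·b = +0.1
Eliminate b (×50 and ×(-155), subtract): -25100·a = 40.50 → a = ∂h/∂x = -0.001614
Back-substitute: b = ∂h/∂y = -0.0002590.
|∇h| = √(-0.001614² + -0.0002590²) = 0.001635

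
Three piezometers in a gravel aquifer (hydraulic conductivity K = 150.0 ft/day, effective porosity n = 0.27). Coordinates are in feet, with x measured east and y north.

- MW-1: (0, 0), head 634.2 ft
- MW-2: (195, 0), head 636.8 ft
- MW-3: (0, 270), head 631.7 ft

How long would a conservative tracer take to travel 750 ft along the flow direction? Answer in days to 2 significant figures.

83 days

∂h/∂x = (636.8 − 634.2) / (195 − 0) = +0.01333
∂h/∂y = (631.7 − 634.2) / (270 − 0) = -0.009259
|∇h| = √(0.01333² + -0.009259²) = 0.01623
Seepage velocity v = K·i/n = 150.0 × 0.01623 / 0.27 = 9.017 ft/day.
t = 750 / 9.017 = 83.18 days.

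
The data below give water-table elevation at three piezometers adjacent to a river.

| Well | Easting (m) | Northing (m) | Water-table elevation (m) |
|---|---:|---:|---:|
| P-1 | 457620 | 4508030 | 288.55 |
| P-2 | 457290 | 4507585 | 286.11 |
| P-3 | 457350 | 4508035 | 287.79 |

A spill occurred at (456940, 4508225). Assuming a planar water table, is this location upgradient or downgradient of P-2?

With h = a·x + b·y + c and P-1 as origin, the differences give:
  (-330)·a + (-445)·b = -2.44
  (-270)·a + 5·b = -0.76
Eliminate b (×5 and ×(-445), subtract): -121800·a = -350.400 → a = ∂h/∂x = +0.002877
Back-substitute: b = ∂h/∂y = +0.003350.
Head at (456940, 4508225) = 288.55 + (+0.002877)·(-680) + (+0.003350)·(195) = 287.25 m.
That is higher than the 286.11 m at P-2, so the point is upgradient.

upgradient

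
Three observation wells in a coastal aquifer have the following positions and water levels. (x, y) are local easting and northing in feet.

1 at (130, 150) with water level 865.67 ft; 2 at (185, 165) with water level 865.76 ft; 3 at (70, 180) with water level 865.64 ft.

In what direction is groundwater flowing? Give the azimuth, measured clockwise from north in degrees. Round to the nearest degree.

220°

Differences from 1: to 2 (Δx, Δy, Δh) = (55, 15, +0.09); to 3 = (-60, 30, -0.03).
Solve a·Δx + b·Δy = Δh: det = 55·30 − (-60)·15 = 2550.
∂h/∂x = [(+0.09)·30 − (-0.03)·15] / 2550 = +0.001235
∂h/∂y = [55·(-0.03) − (-60)·(+0.09)] / 2550 = +0.001471
Flow direction (−∇h) has components (-0.001235 E, -0.001471 N).
Azimuth = atan2(E, N) = atan2(-0.001235, -0.001471) = 220.0° ≈ 220°.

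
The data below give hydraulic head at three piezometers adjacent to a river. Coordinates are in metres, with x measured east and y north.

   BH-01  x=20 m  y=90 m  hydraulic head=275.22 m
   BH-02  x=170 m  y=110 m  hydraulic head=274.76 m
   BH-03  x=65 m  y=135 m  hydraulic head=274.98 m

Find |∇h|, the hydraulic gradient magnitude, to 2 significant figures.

Differences from BH-01: to BH-02 (Δx, Δy, Δh) = (150, 20, -0.46); to BH-03 = (45, 45, -0.24).
Solve a·Δx + b·Δy = Δh: det = 150·45 − 45·20 = 5850.
∂h/∂x = [(-0.46)·45 − (-0.24)·20] / 5850 = -0.002718
∂h/∂y = [150·(-0.24) − 45·(-0.46)] / 5850 = -0.002615
|∇h| = √(-0.002718² + -0.002615²) = 0.003772

0.0038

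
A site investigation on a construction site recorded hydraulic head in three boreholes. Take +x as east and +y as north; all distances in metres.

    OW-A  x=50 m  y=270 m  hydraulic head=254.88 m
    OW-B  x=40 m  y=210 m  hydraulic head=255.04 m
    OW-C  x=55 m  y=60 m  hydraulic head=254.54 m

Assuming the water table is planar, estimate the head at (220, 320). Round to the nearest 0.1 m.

Differences from OW-A: to OW-B (Δx, Δy, Δh) = (-10, -60, +0.16); to OW-C = (5, -210, -0.34).
Determinant of the coordinate differences = (-10)·(-210) − 5·(-60) = 2400.
∂h/∂x = [(+0.16)·(-210) − (-0.34)·(-60)] / 2400 = -0.02250
∂h/∂y = [(-10)·(-0.34) − 5·(+0.16)] / 2400 = +0.001083
h(220, 320) = 254.88 + (-0.02250)·(170) + (+0.001083)·(50) = 254.88 -3.825 +0.054 = 251.109 m.

251.1 m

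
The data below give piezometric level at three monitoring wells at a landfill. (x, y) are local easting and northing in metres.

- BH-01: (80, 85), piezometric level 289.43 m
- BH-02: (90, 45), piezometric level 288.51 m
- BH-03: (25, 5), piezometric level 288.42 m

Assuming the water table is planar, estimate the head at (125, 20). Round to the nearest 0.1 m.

With h = a·x + b·y + c and BH-01 as origin, the differences give:
  10·a + (-40)·b = -0.92
  (-55)·a + (-80)·b = -1.01
Eliminate b (×(-80) and ×(-40), subtract): -3000·a = 33.200 → a = ∂h/∂x = -0.01107
Back-substitute: b = ∂h/∂y = +0.02023.
h(125, 20) = 289.43 + (-0.01107)·(45) + (+0.02023)·(-65) = 289.43 -0.498 -1.315 = 287.617 m.

287.6 m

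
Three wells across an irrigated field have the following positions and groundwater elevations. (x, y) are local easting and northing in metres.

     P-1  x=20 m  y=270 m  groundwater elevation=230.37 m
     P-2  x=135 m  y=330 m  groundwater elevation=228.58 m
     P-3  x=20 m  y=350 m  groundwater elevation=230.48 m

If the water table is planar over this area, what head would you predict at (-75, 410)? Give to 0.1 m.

With h = a·x + b·y + c and P-1 as origin, the differences give:
  115·a + 60·b = -1.79
  0·a + 80·b = +0.11
Eliminate b (×80 and ×60, subtract): 9200·a = -149.800 → a = ∂h/∂x = -0.01628
Back-substitute: b = ∂h/∂y = +0.001375.
h(-75, 410) = 230.37 + (-0.01628)·(-95) + (+0.001375)·(140) = 230.37 +1.547 +0.192 = 232.109 m.

232.1 m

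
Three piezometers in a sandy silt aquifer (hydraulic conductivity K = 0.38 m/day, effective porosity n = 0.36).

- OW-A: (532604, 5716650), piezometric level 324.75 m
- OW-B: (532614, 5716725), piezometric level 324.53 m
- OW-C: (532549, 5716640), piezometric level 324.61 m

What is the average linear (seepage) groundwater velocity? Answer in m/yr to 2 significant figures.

Taking OW-A as reference: OW-B−OW-A = (10, 75, -0.22); OW-C−OW-A = (-55, -10, -0.14).
Determinant of the coordinate differences = 10·(-10) − (-55)·75 = 4025.
∂h/∂x = [(-0.22)·(-10) − (-0.14)·75] / 4025 = +0.003155
∂h/∂y = [10·(-0.14) − (-55)·(-0.22)] / 4025 = -0.003354
|∇h| = √(0.003155² + -0.003354²) = 0.004605
Seepage velocity v = K·i/n = 0.38 × 0.004605 / 0.36 = 0.004861 m/day = 1.775 m/yr.

1.8 m/yr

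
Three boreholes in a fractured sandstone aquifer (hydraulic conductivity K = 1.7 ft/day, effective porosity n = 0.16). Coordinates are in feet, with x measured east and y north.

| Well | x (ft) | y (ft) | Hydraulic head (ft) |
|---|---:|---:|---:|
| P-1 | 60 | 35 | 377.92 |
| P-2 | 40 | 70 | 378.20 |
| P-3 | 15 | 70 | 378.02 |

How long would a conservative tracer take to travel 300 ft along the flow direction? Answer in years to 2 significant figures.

Taking P-1 as reference: P-2−P-1 = (-20, 35, +0.28); P-3−P-1 = (-45, 35, +0.10).
Solve a·Δx + b·Δy = Δh: det = (-20)·35 − (-45)·35 = 875.
∂h/∂x = [(+0.28)·35 − (+0.10)·35] / 875 = +0.007200
∂h/∂y = [(-20)·(+0.10) − (-45)·(+0.28)] / 875 = +0.01211
|∇h| = √(0.007200² + 0.01211²) = 0.01409
Seepage velocity v = K·i/n = 1.7 × 0.01409 / 0.16 = 0.1497 ft/day.
t = 300 / 0.1497 = 2004 days = 5.49 years.

5.5 years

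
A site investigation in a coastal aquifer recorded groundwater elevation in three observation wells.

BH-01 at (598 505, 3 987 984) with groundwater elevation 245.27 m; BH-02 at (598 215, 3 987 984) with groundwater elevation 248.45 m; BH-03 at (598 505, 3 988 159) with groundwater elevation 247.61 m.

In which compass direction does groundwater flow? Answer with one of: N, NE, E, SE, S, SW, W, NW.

SE

∂h/∂x = (248.45 − 245.27) / (598215 − 598505) = -0.01097
∂h/∂y = (247.61 − 245.27) / (3988159 − 3987984) = +0.01337
Flow = −∇h = (+0.01097 east, -0.01337 north), which points southeast.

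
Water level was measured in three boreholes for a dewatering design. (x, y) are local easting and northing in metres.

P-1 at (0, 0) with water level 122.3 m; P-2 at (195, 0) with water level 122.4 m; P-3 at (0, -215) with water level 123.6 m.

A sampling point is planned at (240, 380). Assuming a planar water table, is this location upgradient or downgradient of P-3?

downgradient

∂h/∂x = (122.4 − 122.3) / (195 − 0) = +0.0005128
∂h/∂y = (123.6 − 122.3) / (-215 − 0) = -0.006047
Head at (240, 380) = 122.3 + (+0.0005128)·(240) + (-0.006047)·(380) = 120.13 m.
That is lower than the 123.6 m at P-3, so the point is downgradient.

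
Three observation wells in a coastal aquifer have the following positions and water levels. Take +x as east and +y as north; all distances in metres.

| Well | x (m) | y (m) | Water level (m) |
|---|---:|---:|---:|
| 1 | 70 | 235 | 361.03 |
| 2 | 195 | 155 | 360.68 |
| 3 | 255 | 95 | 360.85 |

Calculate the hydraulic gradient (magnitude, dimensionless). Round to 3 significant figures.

0.0202

Taking 1 as reference: 2−1 = (125, -80, -0.35); 3−1 = (185, -140, -0.18).
Determinant of the coordinate differences = 125·(-140) − 185·(-80) = -2700.
∂h/∂x = [(-0.35)·(-140) − (-0.18)·(-80)] / -2700 = -0.01281
∂h/∂y = [125·(-0.18) − 185·(-0.35)] / -2700 = -0.01565
|∇h| = √(-0.01281² + -0.01565²) = 0.02022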